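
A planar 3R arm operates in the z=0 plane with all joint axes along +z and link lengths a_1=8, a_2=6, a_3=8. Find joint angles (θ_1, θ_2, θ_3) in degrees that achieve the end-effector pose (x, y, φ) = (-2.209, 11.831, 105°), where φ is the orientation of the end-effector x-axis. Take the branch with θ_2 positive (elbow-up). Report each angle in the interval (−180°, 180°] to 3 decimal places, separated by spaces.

wrist centre = target − a_3·(cos φ, sin φ) = (-0.1384, 4.1036)
cos θ_2 = (16.8586−8²−6²)/(2·8·6) = -0.8661; θ_2 = 150.0035° (elbow-up)
β = atan2(4.1036,-0.1384) = 91.9323°; ψ = atan2(2.9997,2.8037) = 46.9345°
θ_1 = β − ψ = 44.9978°
θ_3 = φ − θ_1 − θ_2 = -90.0013° (wrapped to (-180°,180°])

44.998 150.003 -90.001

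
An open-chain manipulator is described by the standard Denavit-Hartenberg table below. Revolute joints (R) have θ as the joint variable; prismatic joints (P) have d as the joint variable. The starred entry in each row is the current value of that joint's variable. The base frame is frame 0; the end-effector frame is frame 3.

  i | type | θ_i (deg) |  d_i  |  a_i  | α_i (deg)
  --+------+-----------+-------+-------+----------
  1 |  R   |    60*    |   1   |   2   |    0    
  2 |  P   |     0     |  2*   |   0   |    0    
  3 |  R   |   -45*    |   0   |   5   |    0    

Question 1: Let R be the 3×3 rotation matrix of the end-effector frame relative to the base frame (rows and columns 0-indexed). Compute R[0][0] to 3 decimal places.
0.966

End-effector x-axis (col 0 of R) = (0.9659,0.2588,0.0000)
R[0][0] = 0.9659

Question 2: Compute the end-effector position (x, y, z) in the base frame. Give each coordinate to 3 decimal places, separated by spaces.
after link 1: o_1 = (1.0000, 1.7321, 1.0000)
after link 2: o_2 = (1.0000, 1.7321, 3.0000)
after link 3: o_3 = (5.8296, 3.0261, 3.0000)

5.830 3.026 3.000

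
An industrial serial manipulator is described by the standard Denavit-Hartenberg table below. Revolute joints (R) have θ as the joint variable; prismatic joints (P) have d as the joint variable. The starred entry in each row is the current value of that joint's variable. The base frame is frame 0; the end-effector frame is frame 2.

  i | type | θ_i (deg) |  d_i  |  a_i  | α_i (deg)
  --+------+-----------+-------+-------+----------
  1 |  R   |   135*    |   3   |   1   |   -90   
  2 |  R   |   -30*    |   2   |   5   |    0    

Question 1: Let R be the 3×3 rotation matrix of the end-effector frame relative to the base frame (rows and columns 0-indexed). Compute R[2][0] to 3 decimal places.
End-effector x-axis (col 0 of R) = (-0.6124,0.6124,0.5000)
R[2][0] = 0.5000

0.500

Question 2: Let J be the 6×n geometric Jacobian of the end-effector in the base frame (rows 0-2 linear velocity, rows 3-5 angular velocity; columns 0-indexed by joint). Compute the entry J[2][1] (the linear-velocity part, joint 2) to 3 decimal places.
-4.330

axis z_1 = (-0.7071,-0.7071,0.0000); lever o_n−o_1 = (-4.4761,1.6476,2.5000)
cross product → J_v[:, 1] = (-1.7678,1.7678,-4.3301)
J_ω[:, 1] = z_1
entry J[2][1] = -4.3301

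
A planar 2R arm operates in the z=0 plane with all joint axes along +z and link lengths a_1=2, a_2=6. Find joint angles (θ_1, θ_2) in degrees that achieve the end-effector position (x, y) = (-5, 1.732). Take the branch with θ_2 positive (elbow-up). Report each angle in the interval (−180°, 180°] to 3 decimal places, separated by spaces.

cos θ_2 = (27.9998−2²−6²)/(2·2·6) = -0.5000; θ_2 = 120.0005° (elbow-up)
β = atan2(1.7320,-5.0000) = 160.8939°; ψ = atan2(5.1961,-1.0000) = 100.8939°
θ_1 = β − ψ = 60.0000°

60.000 120.000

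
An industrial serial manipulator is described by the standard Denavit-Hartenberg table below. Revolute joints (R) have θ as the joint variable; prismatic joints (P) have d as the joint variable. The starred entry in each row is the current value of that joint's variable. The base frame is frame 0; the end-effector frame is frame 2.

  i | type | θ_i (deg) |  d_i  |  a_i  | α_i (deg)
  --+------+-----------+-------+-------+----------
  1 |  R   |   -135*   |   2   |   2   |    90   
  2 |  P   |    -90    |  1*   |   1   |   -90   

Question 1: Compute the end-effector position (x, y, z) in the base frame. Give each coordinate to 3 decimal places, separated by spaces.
after link 1: o_1 = (-1.4142, -1.4142, 2.0000)
after link 2: o_2 = (-2.1213, -0.7071, 1.0000)

-2.121 -0.707 1.000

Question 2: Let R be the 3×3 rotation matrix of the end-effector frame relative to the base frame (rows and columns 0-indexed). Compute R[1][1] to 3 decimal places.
-0.707

End-effector y-axis (col 1 of R) = (0.7071,-0.7071,-0.0000)
R[1][1] = -0.7071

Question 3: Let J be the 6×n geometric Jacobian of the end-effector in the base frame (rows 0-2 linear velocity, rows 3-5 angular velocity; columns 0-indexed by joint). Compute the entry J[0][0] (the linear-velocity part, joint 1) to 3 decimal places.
0.707

axis z_0 = ẑ; lever o_n−o_0 = (-2.1213,-0.7071,1.0000)
cross product → J_v[:, 0] = (0.7071,-2.1213,0.0000)
J_ω[:, 0] = z_0
entry J[0][0] = 0.7071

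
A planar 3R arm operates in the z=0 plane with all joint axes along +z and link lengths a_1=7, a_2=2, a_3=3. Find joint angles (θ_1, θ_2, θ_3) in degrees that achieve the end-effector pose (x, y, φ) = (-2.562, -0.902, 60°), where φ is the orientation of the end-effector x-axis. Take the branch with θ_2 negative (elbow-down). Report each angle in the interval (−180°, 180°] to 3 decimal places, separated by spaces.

-128.502 -150.004 -21.494

wrist centre = target − a_3·(cos φ, sin φ) = (-4.0620, -3.5001)
cos θ_2 = (28.7504−7²−2²)/(2·7·2) = -0.8661; θ_2 = -150.0037° (elbow-down)
β = atan2(-3.5001,-4.0620) = -139.2497°; ψ = atan2(-0.9999,5.2679) = -10.7474°
θ_1 = β − ψ = -128.5024°
θ_3 = φ − θ_1 − θ_2 = -21.4939° (wrapped to (-180°,180°])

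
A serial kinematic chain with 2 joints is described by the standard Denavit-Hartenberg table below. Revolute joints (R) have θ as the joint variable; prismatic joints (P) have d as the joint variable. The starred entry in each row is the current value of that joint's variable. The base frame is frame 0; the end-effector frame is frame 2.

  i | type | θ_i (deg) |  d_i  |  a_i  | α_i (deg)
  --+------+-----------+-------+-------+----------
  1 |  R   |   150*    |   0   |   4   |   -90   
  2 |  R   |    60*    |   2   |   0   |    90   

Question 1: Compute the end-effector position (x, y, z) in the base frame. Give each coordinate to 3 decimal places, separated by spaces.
after link 1: o_1 = (-3.4641, 2.0000, 0.0000)
after link 2: o_2 = (-4.4641, 0.2679, 0.0000)

-4.464 0.268 0.000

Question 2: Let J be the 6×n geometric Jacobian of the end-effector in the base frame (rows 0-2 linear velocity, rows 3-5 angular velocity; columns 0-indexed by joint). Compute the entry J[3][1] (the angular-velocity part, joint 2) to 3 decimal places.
axis z_1 = (-0.5000,-0.8660,0.0000); lever o_n−o_1 = (-1.0000,-1.7321,0.0000)
cross product → J_v[:, 1] = (0.0000,0.0000,0.0000)
J_ω[:, 1] = z_1
entry J[3][1] = -0.5000

-0.500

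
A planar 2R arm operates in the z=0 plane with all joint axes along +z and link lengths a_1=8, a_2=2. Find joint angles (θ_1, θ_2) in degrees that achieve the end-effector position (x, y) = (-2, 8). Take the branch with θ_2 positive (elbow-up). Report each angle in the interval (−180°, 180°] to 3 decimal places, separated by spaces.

cos θ_2 = (68.0000−8²−2²)/(2·8·2) = 0.0000; θ_2 = 90.0000° (elbow-up)
β = atan2(8.0000,-2.0000) = 104.0362°; ψ = atan2(2.0000,8.0000) = 14.0362°
θ_1 = β − ψ = 90.0000°

90.000 90.000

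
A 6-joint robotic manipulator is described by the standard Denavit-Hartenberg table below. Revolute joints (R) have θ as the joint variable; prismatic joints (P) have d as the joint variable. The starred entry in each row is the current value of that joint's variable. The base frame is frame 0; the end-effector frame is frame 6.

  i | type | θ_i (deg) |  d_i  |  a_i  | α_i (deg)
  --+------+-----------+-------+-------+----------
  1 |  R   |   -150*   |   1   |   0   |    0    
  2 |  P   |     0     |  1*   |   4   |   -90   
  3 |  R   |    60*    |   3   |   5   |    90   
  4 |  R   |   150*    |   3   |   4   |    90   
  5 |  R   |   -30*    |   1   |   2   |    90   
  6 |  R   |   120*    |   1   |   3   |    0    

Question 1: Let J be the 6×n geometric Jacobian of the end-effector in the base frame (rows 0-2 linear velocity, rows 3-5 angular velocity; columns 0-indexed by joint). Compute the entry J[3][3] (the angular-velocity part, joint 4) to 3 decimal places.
axis z_3 = (-0.7500,-0.4330,0.5000); lever o_n−o_3 = (1.8242,-4.8156,2.3337)
cross product → J_v[:, 3] = (1.3973,2.6624,4.4016)
J_ω[:, 3] = z_3
entry J[3][3] = -0.7500

-0.750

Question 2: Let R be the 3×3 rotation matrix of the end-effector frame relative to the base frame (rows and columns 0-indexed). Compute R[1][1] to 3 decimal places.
End-effector y-axis (col 1 of R) = (-0.9018,0.4124,-0.1295)
R[1][1] = 0.4124

0.412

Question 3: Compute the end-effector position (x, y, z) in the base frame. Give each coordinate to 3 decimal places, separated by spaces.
after link 1: o_1 = (0.0000, 0.0000, 1.0000)
after link 2: o_2 = (-3.4641, -2.0000, 2.0000)
after link 3: o_3 = (-4.1292, -5.8481, -2.3301)
after link 4: o_4 = (-3.8792, -8.0131, 2.1699)
after link 5: o_5 = (-1.8301, -8.8301, 2.5359)
after link 6: o_6 = (-2.3050, -10.6637, 0.0036)

-2.305 -10.664 0.004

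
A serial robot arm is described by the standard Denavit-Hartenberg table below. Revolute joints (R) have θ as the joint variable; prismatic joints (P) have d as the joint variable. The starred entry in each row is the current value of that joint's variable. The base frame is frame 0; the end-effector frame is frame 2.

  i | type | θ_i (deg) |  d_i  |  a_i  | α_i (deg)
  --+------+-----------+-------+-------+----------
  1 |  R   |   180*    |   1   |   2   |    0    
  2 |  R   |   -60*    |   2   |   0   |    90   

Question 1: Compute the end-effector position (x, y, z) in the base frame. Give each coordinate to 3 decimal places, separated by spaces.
after link 1: o_1 = (-2.0000, 0.0000, 1.0000)
after link 2: o_2 = (-2.0000, 0.0000, 3.0000)

-2.000 0.000 3.000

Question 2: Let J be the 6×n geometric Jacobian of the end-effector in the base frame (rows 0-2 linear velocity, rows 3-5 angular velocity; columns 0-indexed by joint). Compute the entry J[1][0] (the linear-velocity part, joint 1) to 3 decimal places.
-2.000

axis z_0 = ẑ; lever o_n−o_0 = (-2.0000,0.0000,3.0000)
cross product → J_v[:, 0] = (-0.0000,-2.0000,0.0000)
J_ω[:, 0] = z_0
entry J[1][0] = -2.0000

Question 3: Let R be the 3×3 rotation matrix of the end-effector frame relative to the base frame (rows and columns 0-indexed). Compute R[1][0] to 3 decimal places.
0.866

End-effector x-axis (col 0 of R) = (-0.5000,0.8660,0.0000)
R[1][0] = 0.8660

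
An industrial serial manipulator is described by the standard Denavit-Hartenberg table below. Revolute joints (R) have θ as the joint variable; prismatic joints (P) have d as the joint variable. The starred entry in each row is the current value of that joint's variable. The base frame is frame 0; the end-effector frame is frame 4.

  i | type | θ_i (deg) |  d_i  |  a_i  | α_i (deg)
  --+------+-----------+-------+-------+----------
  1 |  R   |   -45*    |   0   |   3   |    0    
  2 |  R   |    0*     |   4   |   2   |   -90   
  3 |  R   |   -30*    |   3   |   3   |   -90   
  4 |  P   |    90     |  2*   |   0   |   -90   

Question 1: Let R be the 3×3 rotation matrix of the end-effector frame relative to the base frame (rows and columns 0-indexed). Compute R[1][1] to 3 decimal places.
End-effector y-axis (col 1 of R) = (-0.3536,0.3536,0.8660)
R[1][1] = 0.3536

0.354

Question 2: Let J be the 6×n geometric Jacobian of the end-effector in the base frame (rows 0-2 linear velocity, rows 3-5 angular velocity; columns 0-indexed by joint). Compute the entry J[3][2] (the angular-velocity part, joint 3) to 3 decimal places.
axis z_2 = (0.7071,0.7071,0.0000); lever o_n−o_2 = (4.6655,-0.4229,-0.2321)
cross product → J_v[:, 2] = (-0.1641,0.1641,-3.5981)
J_ω[:, 2] = z_2
entry J[3][2] = 0.7071

0.707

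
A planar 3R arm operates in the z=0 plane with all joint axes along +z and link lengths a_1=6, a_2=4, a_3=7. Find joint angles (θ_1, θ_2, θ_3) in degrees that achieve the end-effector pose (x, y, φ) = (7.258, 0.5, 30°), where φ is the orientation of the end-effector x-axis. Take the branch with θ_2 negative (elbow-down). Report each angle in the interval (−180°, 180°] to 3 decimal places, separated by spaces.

wrist centre = target − a_3·(cos φ, sin φ) = (1.1958, -3.0000)
cos θ_2 = (10.4300−6²−4²)/(2·6·4) = -0.8660; θ_2 = -150.0019° (elbow-down)
β = atan2(-3.0000,1.1958) = -68.2674°; ψ = atan2(-1.9999,2.5358) = -38.2611°
θ_1 = β − ψ = -30.0063°
θ_3 = φ − θ_1 − θ_2 = -149.9918° (wrapped to (-180°,180°])

-30.006 -150.002 -149.992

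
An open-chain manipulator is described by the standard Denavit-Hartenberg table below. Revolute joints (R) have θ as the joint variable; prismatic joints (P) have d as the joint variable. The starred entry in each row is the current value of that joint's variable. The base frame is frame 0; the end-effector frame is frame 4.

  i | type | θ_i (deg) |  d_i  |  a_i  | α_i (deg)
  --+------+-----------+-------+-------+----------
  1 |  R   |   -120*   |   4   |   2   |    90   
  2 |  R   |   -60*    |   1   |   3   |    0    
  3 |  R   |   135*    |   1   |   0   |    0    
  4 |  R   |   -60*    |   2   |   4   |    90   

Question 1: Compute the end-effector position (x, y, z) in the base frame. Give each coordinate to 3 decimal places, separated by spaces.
after link 1: o_1 = (-1.0000, -1.7321, 4.0000)
after link 2: o_2 = (-2.6160, -2.5311, 1.4019)
after link 3: o_3 = (-3.4821, -2.0311, 1.4019)
after link 4: o_4 = (-7.1460, -4.3772, 2.4372)

-7.146 -4.377 2.437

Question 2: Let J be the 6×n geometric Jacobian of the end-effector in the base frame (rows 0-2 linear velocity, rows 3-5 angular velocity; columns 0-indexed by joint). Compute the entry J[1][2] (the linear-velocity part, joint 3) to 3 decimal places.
axis z_2 = (-0.8660,0.5000,0.0000); lever o_n−o_2 = (-4.5299,-1.8461,1.0353)
cross product → J_v[:, 2] = (0.5176,0.8966,3.8637)
J_ω[:, 2] = z_2
entry J[1][2] = 0.8966

0.897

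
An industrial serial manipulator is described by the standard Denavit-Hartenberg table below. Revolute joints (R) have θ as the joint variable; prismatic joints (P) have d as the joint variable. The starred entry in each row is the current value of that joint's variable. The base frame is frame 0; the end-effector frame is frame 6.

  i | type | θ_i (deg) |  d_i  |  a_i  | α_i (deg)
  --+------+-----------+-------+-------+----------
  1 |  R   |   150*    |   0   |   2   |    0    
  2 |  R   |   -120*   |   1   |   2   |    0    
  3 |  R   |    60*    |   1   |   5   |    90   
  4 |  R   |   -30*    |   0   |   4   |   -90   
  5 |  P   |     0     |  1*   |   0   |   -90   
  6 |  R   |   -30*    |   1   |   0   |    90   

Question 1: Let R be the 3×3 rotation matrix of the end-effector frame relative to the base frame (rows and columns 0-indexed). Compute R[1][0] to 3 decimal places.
End-effector x-axis (col 0 of R) = (-0.0000,1.0000,0.0000)
R[1][0] = 1.0000

1.000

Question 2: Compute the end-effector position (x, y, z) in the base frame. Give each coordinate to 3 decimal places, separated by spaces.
after link 1: o_1 = (-1.7321, 1.0000, 0.0000)
after link 2: o_2 = (-0.0000, 2.0000, 1.0000)
after link 3: o_3 = (-0.0000, 7.0000, 2.0000)
after link 4: o_4 = (-0.0000, 10.4641, 0.0000)
after link 5: o_5 = (-0.0000, 10.9641, 0.8660)
after link 6: o_6 = (-1.0000, 10.9641, 0.8660)

-1.000 10.964 0.866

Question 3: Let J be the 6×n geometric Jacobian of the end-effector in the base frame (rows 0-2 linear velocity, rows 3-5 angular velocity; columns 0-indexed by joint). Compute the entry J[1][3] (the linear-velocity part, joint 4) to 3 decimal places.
1.134

axis z_3 = (1.0000,0.0000,0.0000); lever o_n−o_3 = (-1.0000,3.9641,-1.1340)
cross product → J_v[:, 3] = (-0.0000,1.1340,3.9641)
J_ω[:, 3] = z_3
entry J[1][3] = 1.1340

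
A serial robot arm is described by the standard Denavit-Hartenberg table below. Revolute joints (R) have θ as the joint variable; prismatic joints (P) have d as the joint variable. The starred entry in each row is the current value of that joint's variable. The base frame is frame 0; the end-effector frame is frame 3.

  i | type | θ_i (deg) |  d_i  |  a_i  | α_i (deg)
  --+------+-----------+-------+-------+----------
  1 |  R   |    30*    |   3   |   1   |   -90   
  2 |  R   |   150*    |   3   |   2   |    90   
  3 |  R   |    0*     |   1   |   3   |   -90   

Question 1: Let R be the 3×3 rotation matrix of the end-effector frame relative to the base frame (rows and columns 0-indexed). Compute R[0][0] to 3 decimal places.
-0.750

End-effector x-axis (col 0 of R) = (-0.7500,-0.4330,-0.5000)
R[0][0] = -0.7500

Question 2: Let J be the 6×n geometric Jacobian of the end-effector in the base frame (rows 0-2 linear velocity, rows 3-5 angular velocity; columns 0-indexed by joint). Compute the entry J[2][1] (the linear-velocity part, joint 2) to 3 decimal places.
3.830

axis z_1 = (-0.5000,0.8660,0.0000); lever o_n−o_1 = (-4.8170,0.6830,-3.3660)
cross product → J_v[:, 1] = (-2.9151,-1.6830,3.8301)
J_ω[:, 1] = z_1
entry J[2][1] = 3.8301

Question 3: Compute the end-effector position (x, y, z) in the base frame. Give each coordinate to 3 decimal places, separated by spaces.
-3.951 1.183 -0.366

after link 1: o_1 = (0.8660, 0.5000, 3.0000)
after link 2: o_2 = (-2.1340, 2.2321, 2.0000)
after link 3: o_3 = (-3.9510, 1.1830, -0.3660)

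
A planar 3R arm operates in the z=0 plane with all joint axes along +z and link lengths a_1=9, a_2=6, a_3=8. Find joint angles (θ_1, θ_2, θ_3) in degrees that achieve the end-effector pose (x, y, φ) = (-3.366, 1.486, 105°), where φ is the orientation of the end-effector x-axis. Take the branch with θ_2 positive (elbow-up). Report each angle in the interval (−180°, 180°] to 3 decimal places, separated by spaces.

wrist centre = target − a_3·(cos φ, sin φ) = (-1.2954, -6.2414)
cos θ_2 = (40.6333−9²−6²)/(2·9·6) = -0.7071; θ_2 = 134.9993° (elbow-up)
β = atan2(-6.2414,-1.2954) = -101.7257°; ψ = atan2(4.2427,4.7574) = 41.7268°
θ_1 = β − ψ = -143.4525°
θ_3 = φ − θ_1 − θ_2 = 113.4531° (wrapped to (-180°,180°])

-143.452 134.999 113.453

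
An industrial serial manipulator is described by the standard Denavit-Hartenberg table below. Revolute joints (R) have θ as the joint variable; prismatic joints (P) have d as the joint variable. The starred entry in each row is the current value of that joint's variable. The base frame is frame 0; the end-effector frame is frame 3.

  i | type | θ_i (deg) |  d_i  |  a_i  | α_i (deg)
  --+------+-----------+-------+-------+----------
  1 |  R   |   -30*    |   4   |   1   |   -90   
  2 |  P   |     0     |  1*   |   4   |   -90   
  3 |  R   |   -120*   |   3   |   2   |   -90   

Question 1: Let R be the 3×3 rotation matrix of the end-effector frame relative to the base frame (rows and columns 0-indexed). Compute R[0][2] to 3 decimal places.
End-effector z-axis (col 2 of R) = (1.0000,-0.0000,-0.0000)
R[0][2] = 1.0000

1.000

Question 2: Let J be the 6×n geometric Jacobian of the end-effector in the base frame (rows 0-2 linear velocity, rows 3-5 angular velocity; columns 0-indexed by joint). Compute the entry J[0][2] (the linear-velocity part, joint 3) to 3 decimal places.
2.000

axis z_2 = (0.0000,0.0000,-1.0000); lever o_n−o_2 = (0.0000,2.0000,-3.0000)
cross product → J_v[:, 2] = (2.0000,0.0000,0.0000)
J_ω[:, 2] = z_2
entry J[0][2] = 2.0000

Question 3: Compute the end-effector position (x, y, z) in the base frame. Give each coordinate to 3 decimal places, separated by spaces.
4.830 0.366 1.000

after link 1: o_1 = (0.8660, -0.5000, 4.0000)
after link 2: o_2 = (4.8301, -1.6340, 4.0000)
after link 3: o_3 = (4.8301, 0.3660, 1.0000)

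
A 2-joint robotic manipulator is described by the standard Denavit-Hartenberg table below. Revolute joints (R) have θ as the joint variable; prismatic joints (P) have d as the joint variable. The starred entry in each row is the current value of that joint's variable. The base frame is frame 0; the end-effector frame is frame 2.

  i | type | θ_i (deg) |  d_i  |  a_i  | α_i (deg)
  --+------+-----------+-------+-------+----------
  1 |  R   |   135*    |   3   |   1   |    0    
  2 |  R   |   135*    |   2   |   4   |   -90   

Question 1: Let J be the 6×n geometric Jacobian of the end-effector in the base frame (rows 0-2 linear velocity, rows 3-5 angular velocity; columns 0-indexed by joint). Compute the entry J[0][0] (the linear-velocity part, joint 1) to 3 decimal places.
axis z_0 = ẑ; lever o_n−o_0 = (-0.7071,-3.2929,5.0000)
cross product → J_v[:, 0] = (3.2929,-0.7071,0.0000)
J_ω[:, 0] = z_0
entry J[0][0] = 3.2929

3.293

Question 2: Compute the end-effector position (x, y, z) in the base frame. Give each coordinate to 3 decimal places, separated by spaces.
after link 1: o_1 = (-0.7071, 0.7071, 3.0000)
after link 2: o_2 = (-0.7071, -3.2929, 5.0000)

-0.707 -3.293 5.000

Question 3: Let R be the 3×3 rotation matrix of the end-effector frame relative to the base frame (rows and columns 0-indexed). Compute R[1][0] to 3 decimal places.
-1.000

End-effector x-axis (col 0 of R) = (-0.0000,-1.0000,0.0000)
R[1][0] = -1.0000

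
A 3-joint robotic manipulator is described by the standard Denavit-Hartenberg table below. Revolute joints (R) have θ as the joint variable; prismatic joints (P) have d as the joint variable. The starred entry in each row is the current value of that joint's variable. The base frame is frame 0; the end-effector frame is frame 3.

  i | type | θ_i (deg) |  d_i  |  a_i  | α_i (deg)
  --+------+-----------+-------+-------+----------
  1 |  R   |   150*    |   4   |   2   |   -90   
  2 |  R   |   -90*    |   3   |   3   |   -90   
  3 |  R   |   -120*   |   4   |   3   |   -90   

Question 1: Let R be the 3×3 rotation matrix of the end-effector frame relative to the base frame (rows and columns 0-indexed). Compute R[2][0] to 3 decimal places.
End-effector x-axis (col 0 of R) = (-0.4330,-0.7500,-0.5000)
R[2][0] = -0.5000

-0.500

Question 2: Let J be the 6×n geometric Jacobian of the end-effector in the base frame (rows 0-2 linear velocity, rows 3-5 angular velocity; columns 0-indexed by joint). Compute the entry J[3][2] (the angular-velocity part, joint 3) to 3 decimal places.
-0.866

axis z_2 = (-0.8660,0.5000,-0.0000); lever o_n−o_2 = (-4.7631,-0.2500,-1.5000)
cross product → J_v[:, 2] = (-0.7500,-1.2990,2.5981)
J_ω[:, 2] = z_2
entry J[3][2] = -0.8660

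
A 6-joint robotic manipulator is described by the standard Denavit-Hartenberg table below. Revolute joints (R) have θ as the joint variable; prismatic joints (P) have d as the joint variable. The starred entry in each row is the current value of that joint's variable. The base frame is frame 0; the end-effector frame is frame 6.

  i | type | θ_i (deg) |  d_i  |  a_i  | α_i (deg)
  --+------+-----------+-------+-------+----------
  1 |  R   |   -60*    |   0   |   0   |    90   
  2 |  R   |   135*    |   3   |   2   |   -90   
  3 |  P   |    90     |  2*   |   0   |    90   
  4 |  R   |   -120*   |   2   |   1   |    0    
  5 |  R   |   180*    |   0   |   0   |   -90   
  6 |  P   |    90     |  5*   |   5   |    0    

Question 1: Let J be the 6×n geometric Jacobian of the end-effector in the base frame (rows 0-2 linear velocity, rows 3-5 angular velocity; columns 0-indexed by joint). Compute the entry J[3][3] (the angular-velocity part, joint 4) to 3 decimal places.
axis z_3 = (-0.3536,0.6124,0.7071); lever o_n−o_3 = (-3.7000,-3.2516,-3.2767)
cross product → J_v[:, 3] = (0.2926,-3.7748,3.4154)
J_ω[:, 3] = z_3
entry J[3][3] = -0.3536

-0.354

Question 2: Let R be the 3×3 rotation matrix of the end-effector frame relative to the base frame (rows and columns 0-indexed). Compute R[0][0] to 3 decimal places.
End-effector x-axis (col 0 of R) = (0.3536,-0.6124,-0.7071)
R[0][0] = 0.3536

0.354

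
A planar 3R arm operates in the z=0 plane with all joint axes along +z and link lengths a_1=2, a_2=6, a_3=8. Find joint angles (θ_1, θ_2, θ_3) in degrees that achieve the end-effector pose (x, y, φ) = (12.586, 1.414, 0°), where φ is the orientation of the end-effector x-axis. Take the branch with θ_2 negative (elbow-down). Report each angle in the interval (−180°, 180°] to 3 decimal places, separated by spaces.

134.991 -134.995 0.004

wrist centre = target − a_3·(cos φ, sin φ) = (4.5860, 1.4140)
cos θ_2 = (23.0308−2²−6²)/(2·2·6) = -0.7071; θ_2 = -134.9954° (elbow-down)
β = atan2(1.4140,4.5860) = 17.1361°; ψ = atan2(-4.2430,-2.2423) = -117.8553°
θ_1 = β − ψ = 134.9913°
θ_3 = φ − θ_1 − θ_2 = 0.0041° (wrapped to (-180°,180°])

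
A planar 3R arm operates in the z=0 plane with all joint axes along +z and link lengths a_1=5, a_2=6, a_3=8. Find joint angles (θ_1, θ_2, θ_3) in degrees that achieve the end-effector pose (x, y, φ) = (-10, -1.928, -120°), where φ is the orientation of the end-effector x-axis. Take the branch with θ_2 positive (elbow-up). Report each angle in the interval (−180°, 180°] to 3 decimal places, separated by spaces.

wrist centre = target − a_3·(cos φ, sin φ) = (-6.0000, 5.0002)
cos θ_2 = (61.0020−5²−6²)/(2·5·6) = 0.0000; θ_2 = 89.9981° (elbow-up)
β = atan2(5.0002,-6.0000) = 140.1933°; ψ = atan2(6.0000,5.0002) = 50.1933°
θ_1 = β − ψ = 90.0000°
θ_3 = φ − θ_1 − θ_2 = 60.0019° (wrapped to (-180°,180°])

90.000 89.998 60.002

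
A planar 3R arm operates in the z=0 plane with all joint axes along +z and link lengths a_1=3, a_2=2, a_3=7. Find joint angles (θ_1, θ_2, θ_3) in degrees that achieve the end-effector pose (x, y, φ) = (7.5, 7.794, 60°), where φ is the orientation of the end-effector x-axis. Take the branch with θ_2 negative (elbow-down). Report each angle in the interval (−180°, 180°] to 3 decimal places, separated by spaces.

wrist centre = target − a_3·(cos φ, sin φ) = (4.0000, 1.7318)
cos θ_2 = (18.9992−3²−2²)/(2·3·2) = 0.4999; θ_2 = -60.0044° (elbow-down)
β = atan2(1.7318,4.0000) = 23.4105°; ψ = atan2(-1.7321,3.9999) = -23.4148°
θ_1 = β − ψ = 46.8253°
θ_3 = φ − θ_1 − θ_2 = 73.1791° (wrapped to (-180°,180°])

46.825 -60.004 73.179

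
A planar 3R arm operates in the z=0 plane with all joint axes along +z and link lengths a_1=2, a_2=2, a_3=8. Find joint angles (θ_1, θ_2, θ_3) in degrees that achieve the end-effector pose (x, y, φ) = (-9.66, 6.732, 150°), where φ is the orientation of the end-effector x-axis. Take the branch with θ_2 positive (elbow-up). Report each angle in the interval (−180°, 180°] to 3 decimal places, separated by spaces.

119.986 30.024 -0.010

wrist centre = target − a_3·(cos φ, sin φ) = (-2.7318, 2.7320)
cos θ_2 = (14.9265−2²−2²)/(2·2·2) = 0.8658; θ_2 = 30.0238° (elbow-up)
β = atan2(2.7320,-2.7318) = 134.9979°; ψ = atan2(1.0007,3.7316) = 15.0119°
θ_1 = β − ψ = 119.9859°
θ_3 = φ − θ_1 − θ_2 = -0.0098° (wrapped to (-180°,180°])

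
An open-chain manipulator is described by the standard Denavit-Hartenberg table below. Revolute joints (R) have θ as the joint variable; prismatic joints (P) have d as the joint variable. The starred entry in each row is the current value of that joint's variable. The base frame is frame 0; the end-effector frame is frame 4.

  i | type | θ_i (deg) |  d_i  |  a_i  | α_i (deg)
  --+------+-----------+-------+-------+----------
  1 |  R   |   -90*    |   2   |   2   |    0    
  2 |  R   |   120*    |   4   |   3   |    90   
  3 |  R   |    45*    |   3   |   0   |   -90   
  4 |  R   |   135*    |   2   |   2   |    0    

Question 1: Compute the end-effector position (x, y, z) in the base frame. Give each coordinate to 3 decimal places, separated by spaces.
after link 1: o_1 = (0.0000, -2.0000, 2.0000)
after link 2: o_2 = (2.5981, -0.5000, 6.0000)
after link 3: o_3 = (4.0981, -3.0981, 6.0000)
after link 4: o_4 = (1.3002, -3.0804, 6.4142)

1.300 -3.080 6.414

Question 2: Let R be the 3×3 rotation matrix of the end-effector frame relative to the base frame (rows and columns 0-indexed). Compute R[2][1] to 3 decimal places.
-0.500

End-effector y-axis (col 1 of R) = (-0.0795,-0.8624,-0.5000)
R[2][1] = -0.5000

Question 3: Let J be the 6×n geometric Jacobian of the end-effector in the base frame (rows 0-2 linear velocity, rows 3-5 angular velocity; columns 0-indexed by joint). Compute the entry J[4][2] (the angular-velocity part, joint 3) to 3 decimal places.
-0.866

axis z_2 = (0.5000,-0.8660,0.0000); lever o_n−o_2 = (-1.2979,-2.5804,0.4142)
cross product → J_v[:, 2] = (-0.3587,-0.2071,-2.4142)
J_ω[:, 2] = z_2
entry J[4][2] = -0.8660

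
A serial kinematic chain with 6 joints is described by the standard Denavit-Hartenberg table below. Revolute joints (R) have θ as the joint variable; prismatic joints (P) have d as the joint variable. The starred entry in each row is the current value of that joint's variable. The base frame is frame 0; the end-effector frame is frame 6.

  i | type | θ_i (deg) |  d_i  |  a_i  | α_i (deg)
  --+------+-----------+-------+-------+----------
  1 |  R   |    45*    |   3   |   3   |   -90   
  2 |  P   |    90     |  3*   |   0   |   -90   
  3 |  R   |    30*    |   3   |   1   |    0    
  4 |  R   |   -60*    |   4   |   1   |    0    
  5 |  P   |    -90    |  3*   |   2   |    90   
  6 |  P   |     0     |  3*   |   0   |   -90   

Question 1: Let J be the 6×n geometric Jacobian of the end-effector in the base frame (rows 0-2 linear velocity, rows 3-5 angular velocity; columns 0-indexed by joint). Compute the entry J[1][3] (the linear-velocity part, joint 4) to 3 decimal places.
axis z_3 = (-0.7071,-0.7071,-0.0000); lever o_n−o_3 = (-5.4674,-4.4321,2.7321)
cross product → J_v[:, 3] = (-1.9319,1.9319,-0.7321)
J_ω[:, 3] = z_3
entry J[1][3] = 1.9319

1.932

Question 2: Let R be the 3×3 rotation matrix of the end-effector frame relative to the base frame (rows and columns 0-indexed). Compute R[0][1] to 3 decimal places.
End-effector y-axis (col 1 of R) = (-0.3536,0.3536,-0.8660)
R[0][1] = -0.3536

-0.354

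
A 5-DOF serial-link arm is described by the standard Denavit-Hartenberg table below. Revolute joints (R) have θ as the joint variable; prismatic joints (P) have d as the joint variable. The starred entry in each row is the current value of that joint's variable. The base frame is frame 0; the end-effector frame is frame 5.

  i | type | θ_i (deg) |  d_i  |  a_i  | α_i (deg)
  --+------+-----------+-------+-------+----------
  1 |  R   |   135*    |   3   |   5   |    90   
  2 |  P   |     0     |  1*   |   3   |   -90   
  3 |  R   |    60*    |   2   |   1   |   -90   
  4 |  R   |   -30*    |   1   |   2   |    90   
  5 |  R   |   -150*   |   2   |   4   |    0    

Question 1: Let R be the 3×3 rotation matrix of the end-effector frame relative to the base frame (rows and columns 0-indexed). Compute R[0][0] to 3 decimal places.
0.595

End-effector x-axis (col 0 of R) = (0.5950,0.6771,-0.4330)
R[0][0] = 0.5950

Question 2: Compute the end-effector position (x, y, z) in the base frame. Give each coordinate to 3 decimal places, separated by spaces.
-3.984 7.658 6.000

after link 1: o_1 = (-3.5355, 3.5355, 3.0000)
after link 2: o_2 = (-4.9497, 6.3640, 3.0000)
after link 3: o_3 = (-5.9157, 6.1051, 5.0000)
after link 4: o_4 = (-7.3299, 4.6909, 6.0000)
after link 5: o_5 = (-3.9838, 7.6581, 6.0000)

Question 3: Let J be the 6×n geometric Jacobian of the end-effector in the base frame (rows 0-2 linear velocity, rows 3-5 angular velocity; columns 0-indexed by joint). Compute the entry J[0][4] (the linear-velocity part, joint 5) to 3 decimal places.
axis z_4 = (0.4830,0.1294,0.8660); lever o_n−o_4 = (3.3461,2.9671,0.0000)
cross product → J_v[:, 4] = (-2.5696,2.8978,1.0000)
J_ω[:, 4] = z_4
entry J[0][4] = -2.5696

-2.570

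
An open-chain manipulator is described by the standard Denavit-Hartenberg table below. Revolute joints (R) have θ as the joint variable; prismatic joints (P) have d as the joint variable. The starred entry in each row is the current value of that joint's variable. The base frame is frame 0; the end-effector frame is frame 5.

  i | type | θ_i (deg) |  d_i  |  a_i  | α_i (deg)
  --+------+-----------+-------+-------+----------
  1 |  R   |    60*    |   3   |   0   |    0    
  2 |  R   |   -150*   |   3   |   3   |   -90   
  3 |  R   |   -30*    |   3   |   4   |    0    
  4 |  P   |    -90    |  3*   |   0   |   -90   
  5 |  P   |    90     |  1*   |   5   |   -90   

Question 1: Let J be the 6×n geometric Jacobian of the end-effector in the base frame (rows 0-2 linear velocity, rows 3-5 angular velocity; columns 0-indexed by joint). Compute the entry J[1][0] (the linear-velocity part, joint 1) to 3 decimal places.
1.000

axis z_0 = ẑ; lever o_n−o_0 = (1.0000,-7.3301,8.5000)
cross product → J_v[:, 0] = (7.3301,1.0000,-0.0000)
J_ω[:, 0] = z_0
entry J[1][0] = 1.0000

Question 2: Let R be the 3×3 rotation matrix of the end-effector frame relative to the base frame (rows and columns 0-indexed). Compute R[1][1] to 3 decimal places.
0.866

End-effector y-axis (col 1 of R) = (0.0000,0.8660,-0.5000)
R[1][1] = 0.8660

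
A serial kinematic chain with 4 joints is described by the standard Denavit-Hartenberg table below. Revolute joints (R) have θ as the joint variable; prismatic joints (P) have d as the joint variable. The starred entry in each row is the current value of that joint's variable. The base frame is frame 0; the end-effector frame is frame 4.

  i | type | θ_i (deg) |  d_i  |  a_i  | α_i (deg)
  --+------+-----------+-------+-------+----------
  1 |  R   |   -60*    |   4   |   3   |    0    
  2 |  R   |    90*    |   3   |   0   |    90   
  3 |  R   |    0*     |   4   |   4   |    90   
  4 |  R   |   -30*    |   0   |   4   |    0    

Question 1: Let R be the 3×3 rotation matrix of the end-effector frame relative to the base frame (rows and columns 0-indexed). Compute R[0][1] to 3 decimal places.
0.866

End-effector y-axis (col 1 of R) = (0.8660,-0.5000,0.0000)
R[0][1] = 0.8660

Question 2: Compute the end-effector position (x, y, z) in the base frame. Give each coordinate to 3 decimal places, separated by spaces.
after link 1: o_1 = (1.5000, -2.5981, 4.0000)
after link 2: o_2 = (1.5000, -2.5981, 7.0000)
after link 3: o_3 = (6.9641, -4.0622, 7.0000)
after link 4: o_4 = (8.9641, -0.5981, 7.0000)

8.964 -0.598 7.000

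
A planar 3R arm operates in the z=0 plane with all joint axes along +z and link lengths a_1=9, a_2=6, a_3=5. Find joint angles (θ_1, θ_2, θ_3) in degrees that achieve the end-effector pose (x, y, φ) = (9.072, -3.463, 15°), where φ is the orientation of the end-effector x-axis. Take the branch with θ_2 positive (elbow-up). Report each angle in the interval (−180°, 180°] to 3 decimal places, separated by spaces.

wrist centre = target − a_3·(cos φ, sin φ) = (4.2424, -4.7571)
cos θ_2 = (40.6277−9²−6²)/(2·9·6) = -0.7072; θ_2 = 135.0036° (elbow-up)
β = atan2(-4.7571,4.2424) = -48.2735°; ψ = atan2(4.2424,4.7571) = 41.7266°
θ_1 = β − ψ = -90.0000°
θ_3 = φ − θ_1 − θ_2 = -30.0036° (wrapped to (-180°,180°])

-90.000 135.004 -30.004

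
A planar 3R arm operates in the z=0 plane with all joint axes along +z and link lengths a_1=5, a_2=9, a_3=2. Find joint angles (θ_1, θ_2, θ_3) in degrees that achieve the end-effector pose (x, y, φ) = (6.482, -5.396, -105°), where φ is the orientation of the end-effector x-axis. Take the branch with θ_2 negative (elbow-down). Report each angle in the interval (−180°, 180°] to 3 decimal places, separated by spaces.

wrist centre = target − a_3·(cos φ, sin φ) = (6.9996, -3.4641)
cos θ_2 = (60.9953−5²−9²)/(2·5·9) = -0.5001; θ_2 = -120.0035° (elbow-down)
β = atan2(-3.4641,6.9996) = -26.3310°; ψ = atan2(-7.7940,0.4995) = -86.3328°
θ_1 = β − ψ = 60.0019°
θ_3 = φ − θ_1 − θ_2 = -44.9984° (wrapped to (-180°,180°])

60.002 -120.003 -44.998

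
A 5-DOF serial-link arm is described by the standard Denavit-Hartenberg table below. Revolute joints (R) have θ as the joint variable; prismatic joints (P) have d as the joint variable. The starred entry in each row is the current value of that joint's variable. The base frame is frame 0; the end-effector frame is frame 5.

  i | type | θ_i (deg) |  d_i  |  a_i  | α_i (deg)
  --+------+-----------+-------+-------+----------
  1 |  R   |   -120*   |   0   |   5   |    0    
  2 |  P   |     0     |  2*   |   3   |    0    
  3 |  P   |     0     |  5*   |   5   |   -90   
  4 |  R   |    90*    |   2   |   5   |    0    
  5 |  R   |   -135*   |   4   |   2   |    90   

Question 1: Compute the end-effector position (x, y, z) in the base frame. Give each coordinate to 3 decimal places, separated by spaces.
after link 1: o_1 = (-2.5000, -4.3301, 0.0000)
after link 2: o_2 = (-4.0000, -6.9282, 2.0000)
after link 3: o_3 = (-6.5000, -11.2583, 7.0000)
after link 4: o_4 = (-4.7679, -12.2583, 2.0000)
after link 5: o_5 = (-2.0110, -15.4831, 3.4142)

-2.011 -15.483 3.414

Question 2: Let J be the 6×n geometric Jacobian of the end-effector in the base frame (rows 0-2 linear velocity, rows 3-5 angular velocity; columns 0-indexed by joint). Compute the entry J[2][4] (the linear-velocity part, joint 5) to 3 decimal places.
-1.414

axis z_4 = (0.8660,-0.5000,0.0000); lever o_n−o_4 = (2.7570,-3.2247,1.4142)
cross product → J_v[:, 4] = (-0.7071,-1.2247,-1.4142)
J_ω[:, 4] = z_4
entry J[2][4] = -1.4142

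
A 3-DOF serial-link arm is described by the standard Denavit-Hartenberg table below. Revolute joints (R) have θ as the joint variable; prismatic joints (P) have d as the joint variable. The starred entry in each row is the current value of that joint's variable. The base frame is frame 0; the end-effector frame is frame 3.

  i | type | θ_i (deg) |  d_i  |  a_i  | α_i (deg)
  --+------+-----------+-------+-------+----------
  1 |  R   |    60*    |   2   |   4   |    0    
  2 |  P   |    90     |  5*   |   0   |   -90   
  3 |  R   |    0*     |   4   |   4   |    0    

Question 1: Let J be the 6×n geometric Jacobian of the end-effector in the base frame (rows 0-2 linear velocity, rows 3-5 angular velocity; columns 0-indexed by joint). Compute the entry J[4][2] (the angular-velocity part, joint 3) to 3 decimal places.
-0.866

axis z_2 = (-0.5000,-0.8660,0.0000); lever o_n−o_2 = (-5.4641,-1.4641,0.0000)
cross product → J_v[:, 2] = (0.0000,-0.0000,-4.0000)
J_ω[:, 2] = z_2
entry J[4][2] = -0.8660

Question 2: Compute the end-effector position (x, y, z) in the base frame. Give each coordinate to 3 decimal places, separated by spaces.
after link 1: o_1 = (2.0000, 3.4641, 2.0000)
after link 2: o_2 = (2.0000, 3.4641, 7.0000)
after link 3: o_3 = (-3.4641, 2.0000, 7.0000)

-3.464 2.000 7.000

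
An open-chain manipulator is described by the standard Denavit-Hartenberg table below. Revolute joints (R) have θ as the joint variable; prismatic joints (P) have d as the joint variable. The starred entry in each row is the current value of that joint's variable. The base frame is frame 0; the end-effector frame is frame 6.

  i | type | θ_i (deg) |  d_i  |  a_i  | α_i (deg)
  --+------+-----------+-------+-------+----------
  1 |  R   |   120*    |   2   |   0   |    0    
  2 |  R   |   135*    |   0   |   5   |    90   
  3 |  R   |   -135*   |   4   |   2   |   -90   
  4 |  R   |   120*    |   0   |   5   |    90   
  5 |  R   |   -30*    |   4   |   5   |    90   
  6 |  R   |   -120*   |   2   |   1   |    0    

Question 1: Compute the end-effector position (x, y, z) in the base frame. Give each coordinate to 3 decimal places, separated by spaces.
after link 1: o_1 = (0.0000, 0.0000, 2.0000)
after link 2: o_2 = (-1.2941, -4.8296, 2.0000)
after link 3: o_3 = (-4.7918, -2.4283, 0.5858)
after link 4: o_4 = (-1.0667, -5.2566, 2.3536)
after link 5: o_5 = (5.1826, -4.1500, 3.2028)
after link 6: o_6 = (3.8307, -2.7273, 4.2744)

3.831 -2.727 4.274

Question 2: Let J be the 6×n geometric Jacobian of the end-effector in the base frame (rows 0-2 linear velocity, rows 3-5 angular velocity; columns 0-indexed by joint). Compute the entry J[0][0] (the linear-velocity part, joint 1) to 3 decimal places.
axis z_0 = ẑ; lever o_n−o_0 = (3.8307,-2.7273,4.2744)
cross product → J_v[:, 0] = (2.7273,3.8307,-0.0000)
J_ω[:, 0] = z_0
entry J[0][0] = 2.7273

2.727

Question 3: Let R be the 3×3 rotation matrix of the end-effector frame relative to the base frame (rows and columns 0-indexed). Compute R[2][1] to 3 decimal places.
End-effector y-axis (col 1 of R) = (0.3173,-0.3595,0.8775)
R[2][1] = 0.8775

0.878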